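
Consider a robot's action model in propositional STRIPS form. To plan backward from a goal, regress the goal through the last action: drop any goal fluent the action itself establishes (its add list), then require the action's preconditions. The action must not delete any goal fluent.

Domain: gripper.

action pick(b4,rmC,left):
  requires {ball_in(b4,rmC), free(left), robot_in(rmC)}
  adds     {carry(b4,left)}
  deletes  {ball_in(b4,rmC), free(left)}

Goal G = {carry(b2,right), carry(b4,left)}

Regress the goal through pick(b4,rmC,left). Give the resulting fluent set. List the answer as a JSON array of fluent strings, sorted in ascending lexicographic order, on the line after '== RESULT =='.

Regress:
  G ∩ del = {}  (empty — regression defined)
  G \ add = {carry(b2,right), carry(b4,left)} \ {carry(b4,left)} = {carry(b2,right)}
  ∪ pre   = {carry(b2,right)} ∪ {ball_in(b4,rmC), free(left), robot_in(rmC)}
          = {ball_in(b4,rmC), carry(b2,right), free(left), robot_in(rmC)}

== RESULT ==
["ball_in(b4,rmC)", "carry(b2,right)", "free(left)", "robot_in(rmC)"]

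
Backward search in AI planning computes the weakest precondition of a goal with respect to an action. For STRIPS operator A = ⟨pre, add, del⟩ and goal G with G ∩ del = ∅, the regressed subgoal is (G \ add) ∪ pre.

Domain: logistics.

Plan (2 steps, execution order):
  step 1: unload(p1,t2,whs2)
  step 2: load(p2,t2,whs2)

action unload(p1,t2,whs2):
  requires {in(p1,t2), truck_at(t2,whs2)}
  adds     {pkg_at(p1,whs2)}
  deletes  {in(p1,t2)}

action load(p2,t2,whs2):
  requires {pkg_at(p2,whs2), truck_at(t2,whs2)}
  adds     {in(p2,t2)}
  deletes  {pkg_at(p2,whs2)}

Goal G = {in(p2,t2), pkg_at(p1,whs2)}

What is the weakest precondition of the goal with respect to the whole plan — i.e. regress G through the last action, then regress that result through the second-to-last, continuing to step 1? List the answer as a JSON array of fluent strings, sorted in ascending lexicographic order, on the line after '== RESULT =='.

Work backward from the goal:
  through step 2 (load(p2,t2,whs2)): drop {in(p2,t2)}, keep {pkg_at(p1,whs2)}, require {pkg_at(p2,whs2), truck_at(t2,whs2)}
    → {pkg_at(p1,whs2), pkg_at(p2,whs2), truck_at(t2,whs2)}
  through step 1 (unload(p1,t2,whs2)): drop {pkg_at(p1,whs2)}, keep {pkg_at(p2,whs2), truck_at(t2,whs2)}, require {in(p1,t2), truck_at(t2,whs2)}
    → {in(p1,t2), pkg_at(p2,whs2), truck_at(t2,whs2)}

== RESULT ==
["in(p1,t2)", "pkg_at(p2,whs2)", "truck_at(t2,whs2)"]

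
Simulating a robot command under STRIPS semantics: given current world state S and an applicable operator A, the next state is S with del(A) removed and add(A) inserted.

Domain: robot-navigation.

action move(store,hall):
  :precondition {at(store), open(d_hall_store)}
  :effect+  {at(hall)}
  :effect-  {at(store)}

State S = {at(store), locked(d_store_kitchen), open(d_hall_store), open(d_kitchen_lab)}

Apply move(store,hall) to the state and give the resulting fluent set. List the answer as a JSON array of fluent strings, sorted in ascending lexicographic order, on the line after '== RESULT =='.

Compute (S \ del) ∪ add:
  pre ⊆ S: {at(store), open(d_hall_store)} ⊆ S  — applicable
  S \ del = {locked(d_store_kitchen), open(d_hall_store), open(d_kitchen_lab)}
  ∪ add   = {at(hall), locked(d_store_kitchen), open(d_hall_store), open(d_kitchen_lab)}

== RESULT ==
["at(hall)", "locked(d_store_kitchen)", "open(d_hall_store)", "open(d_kitchen_lab)"]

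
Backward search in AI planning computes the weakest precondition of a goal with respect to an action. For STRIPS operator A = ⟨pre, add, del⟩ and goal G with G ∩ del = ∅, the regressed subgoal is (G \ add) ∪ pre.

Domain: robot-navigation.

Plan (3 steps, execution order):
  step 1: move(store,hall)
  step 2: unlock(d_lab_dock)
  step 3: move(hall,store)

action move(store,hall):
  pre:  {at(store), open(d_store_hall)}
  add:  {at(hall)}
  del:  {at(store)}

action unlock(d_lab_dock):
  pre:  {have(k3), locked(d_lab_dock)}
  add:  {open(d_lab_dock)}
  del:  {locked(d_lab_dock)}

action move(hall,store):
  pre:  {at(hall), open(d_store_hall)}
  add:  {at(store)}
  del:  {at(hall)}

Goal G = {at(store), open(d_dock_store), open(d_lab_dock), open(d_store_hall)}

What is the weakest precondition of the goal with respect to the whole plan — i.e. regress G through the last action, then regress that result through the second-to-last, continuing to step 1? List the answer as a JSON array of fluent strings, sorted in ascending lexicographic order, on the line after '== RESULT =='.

Regress step by step:
  through step 3 (move(hall,store)): drop {at(store)}, keep {open(d_dock_store), open(d_lab_dock), open(d_store_hall)}, require {at(hall), open(d_store_hall)}
    → {at(hall), open(d_dock_store), open(d_lab_dock), open(d_store_hall)}
  through step 2 (unlock(d_lab_dock)): drop {open(d_lab_dock)}, keep {at(hall), open(d_dock_store), open(d_store_hall)}, require {have(k3), locked(d_lab_dock)}
    → {at(hall), have(k3), locked(d_lab_dock), open(d_dock_store), open(d_store_hall)}
  through step 1 (move(store,hall)): drop {at(hall)}, keep {have(k3), locked(d_lab_dock), open(d_dock_store), open(d_store_hall)}, require {at(store), open(d_store_hall)}
    → {at(store), have(k3), locked(d_lab_dock), open(d_dock_store), open(d_store_hall)}

== RESULT ==
["at(store)", "have(k3)", "locked(d_lab_dock)", "open(d_dock_store)", "open(d_store_hall)"]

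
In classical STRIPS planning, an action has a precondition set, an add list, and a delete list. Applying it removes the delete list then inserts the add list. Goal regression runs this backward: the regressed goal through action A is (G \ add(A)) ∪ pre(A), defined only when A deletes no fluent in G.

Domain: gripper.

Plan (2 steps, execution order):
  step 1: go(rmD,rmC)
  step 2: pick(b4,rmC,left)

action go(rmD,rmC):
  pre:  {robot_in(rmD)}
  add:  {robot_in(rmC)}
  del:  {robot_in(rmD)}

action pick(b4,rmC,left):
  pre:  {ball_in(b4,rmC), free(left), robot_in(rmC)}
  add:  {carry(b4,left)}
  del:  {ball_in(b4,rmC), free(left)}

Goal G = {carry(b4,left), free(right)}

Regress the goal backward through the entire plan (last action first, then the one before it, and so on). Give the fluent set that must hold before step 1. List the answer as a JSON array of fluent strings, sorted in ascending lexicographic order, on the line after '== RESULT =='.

Work backward from the goal:
  through step 2 (pick(b4,rmC,left)): drop {carry(b4,left)}, keep {free(right)}, require {ball_in(b4,rmC), free(left), robot_in(rmC)}
    → {ball_in(b4,rmC), free(left), free(right), robot_in(rmC)}
  through step 1 (go(rmD,rmC)): drop {robot_in(rmC)}, keep {ball_in(b4,rmC), free(left), free(right)}, require {robot_in(rmD)}
    → {ball_in(b4,rmC), free(left), free(right), robot_in(rmD)}

== RESULT ==
["ball_in(b4,rmC)", "free(left)", "free(right)", "robot_in(rmD)"]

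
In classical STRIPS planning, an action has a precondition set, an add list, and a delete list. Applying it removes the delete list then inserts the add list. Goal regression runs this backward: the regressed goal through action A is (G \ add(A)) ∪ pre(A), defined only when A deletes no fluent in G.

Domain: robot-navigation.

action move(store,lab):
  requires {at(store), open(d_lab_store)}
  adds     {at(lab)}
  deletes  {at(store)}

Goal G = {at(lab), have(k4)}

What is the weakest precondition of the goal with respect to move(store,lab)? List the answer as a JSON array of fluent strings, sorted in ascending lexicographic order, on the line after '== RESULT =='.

Regress:
  G ∩ del = {}  (empty — regression defined)
  G \ add = {at(lab), have(k4)} \ {at(lab)} = {have(k4)}
  ∪ pre   = {have(k4)} ∪ {at(store), open(d_lab_store)}
          = {at(store), have(k4), open(d_lab_store)}

== RESULT ==
["at(store)", "have(k4)", "open(d_lab_store)"]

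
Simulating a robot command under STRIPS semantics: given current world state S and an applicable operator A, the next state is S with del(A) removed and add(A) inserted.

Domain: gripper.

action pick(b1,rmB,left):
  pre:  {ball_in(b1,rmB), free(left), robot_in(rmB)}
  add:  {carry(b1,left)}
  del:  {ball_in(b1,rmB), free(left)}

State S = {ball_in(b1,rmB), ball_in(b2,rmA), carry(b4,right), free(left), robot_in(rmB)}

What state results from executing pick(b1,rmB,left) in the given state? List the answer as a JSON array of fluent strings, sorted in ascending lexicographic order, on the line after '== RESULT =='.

Progress:
  pre ⊆ S: {ball_in(b1,rmB), free(left), robot_in(rmB)} ⊆ S  — applicable
  S \ del = {ball_in(b2,rmA), carry(b4,right), robot_in(rmB)}
  ∪ add   = {ball_in(b2,rmA), carry(b1,left), carry(b4,right), robot_in(rmB)}

== RESULT ==
["ball_in(b2,rmA)", "carry(b1,left)", "carry(b4,right)", "robot_in(rmB)"]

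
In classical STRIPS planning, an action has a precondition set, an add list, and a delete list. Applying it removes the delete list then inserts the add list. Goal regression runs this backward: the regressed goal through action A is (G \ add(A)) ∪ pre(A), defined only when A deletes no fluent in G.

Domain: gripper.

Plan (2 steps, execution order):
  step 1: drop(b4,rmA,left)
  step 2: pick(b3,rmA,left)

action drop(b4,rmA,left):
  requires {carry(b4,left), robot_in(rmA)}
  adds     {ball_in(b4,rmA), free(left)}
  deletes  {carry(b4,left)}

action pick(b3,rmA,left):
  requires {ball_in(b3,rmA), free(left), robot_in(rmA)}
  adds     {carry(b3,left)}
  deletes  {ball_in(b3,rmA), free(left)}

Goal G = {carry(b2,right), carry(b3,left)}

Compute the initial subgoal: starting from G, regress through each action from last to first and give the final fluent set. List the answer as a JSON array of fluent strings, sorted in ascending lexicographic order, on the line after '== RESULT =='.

Regress step by step:
  through step 2 (pick(b3,rmA,left)): drop {carry(b3,left)}, keep {carry(b2,right)}, require {ball_in(b3,rmA), free(left), robot_in(rmA)}
    → {ball_in(b3,rmA), carry(b2,right), free(left), robot_in(rmA)}
  through step 1 (drop(b4,rmA,left)): drop {free(left)}, keep {ball_in(b3,rmA), carry(b2,right), robot_in(rmA)}, require {carry(b4,left), robot_in(rmA)}
    → {ball_in(b3,rmA), carry(b2,right), carry(b4,left), robot_in(rmA)}

== RESULT ==
["ball_in(b3,rmA)", "carry(b2,right)", "carry(b4,left)", "robot_in(rmA)"]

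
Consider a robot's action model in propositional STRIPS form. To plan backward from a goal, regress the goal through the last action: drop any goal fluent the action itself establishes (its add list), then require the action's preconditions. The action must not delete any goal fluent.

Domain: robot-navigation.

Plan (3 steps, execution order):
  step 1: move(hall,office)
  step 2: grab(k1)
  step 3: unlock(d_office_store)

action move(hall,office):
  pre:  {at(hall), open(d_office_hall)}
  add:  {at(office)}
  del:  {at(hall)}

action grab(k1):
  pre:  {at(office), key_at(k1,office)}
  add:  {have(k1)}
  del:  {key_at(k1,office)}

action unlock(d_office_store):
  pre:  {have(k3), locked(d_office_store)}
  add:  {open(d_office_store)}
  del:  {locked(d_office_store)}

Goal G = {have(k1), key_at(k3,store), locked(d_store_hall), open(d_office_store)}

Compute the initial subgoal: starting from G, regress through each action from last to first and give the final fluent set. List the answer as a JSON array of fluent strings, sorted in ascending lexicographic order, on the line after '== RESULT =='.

Regress step by step:
  through step 3 (unlock(d_office_store)): drop {open(d_office_store)}, keep {have(k1), key_at(k3,store), locked(d_store_hall)}, require {have(k3), locked(d_office_store)}
    → {have(k1), have(k3), key_at(k3,store), locked(d_office_store), locked(d_store_hall)}
  through step 2 (grab(k1)): drop {have(k1)}, keep {have(k3), key_at(k3,store), locked(d_office_store), locked(d_store_hall)}, require {at(office), key_at(k1,office)}
    → {at(office), have(k3), key_at(k1,office), key_at(k3,store), locked(d_office_store), locked(d_store_hall)}
  through step 1 (move(hall,office)): drop {at(office)}, keep {have(k3), key_at(k1,office), key_at(k3,store), locked(d_office_store), locked(d_store_hall)}, require {at(hall), open(d_office_hall)}
    → {at(hall), have(k3), key_at(k1,office), key_at(k3,store), locked(d_office_store), locked(d_store_hall), open(d_office_hall)}

== RESULT ==
["at(hall)", "have(k3)", "key_at(k1,office)", "key_at(k3,store)", "locked(d_office_store)", "locked(d_store_hall)", "open(d_office_hall)"]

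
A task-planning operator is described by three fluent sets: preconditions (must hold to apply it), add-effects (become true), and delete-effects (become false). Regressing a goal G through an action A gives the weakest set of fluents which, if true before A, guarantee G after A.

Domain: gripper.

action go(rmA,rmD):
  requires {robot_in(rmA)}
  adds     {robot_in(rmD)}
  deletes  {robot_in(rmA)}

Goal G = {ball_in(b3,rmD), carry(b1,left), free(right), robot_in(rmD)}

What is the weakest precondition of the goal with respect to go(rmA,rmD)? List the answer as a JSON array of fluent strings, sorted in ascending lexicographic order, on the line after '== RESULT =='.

Compute (G \ add) ∪ pre:
  G ∩ del = {}  (empty — regression defined)
  G \ add = {ball_in(b3,rmD), carry(b1,left), free(right), robot_in(rmD)} \ {robot_in(rmD)} = {ball_in(b3,rmD), carry(b1,left), free(right)}
  ∪ pre   = {ball_in(b3,rmD), carry(b1,left), free(right)} ∪ {robot_in(rmA)}
          = {ball_in(b3,rmD), carry(b1,left), free(right), robot_in(rmA)}

== RESULT ==
["ball_in(b3,rmD)", "carry(b1,left)", "free(right)", "robot_in(rmA)"]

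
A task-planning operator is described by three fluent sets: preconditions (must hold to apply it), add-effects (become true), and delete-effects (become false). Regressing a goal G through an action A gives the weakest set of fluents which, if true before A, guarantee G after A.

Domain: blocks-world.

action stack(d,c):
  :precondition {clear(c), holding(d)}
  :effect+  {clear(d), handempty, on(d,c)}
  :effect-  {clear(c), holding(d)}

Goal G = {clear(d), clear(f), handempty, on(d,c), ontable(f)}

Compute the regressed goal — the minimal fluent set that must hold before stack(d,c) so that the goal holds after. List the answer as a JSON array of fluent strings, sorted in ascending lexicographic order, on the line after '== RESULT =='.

Compute (G \ add) ∪ pre:
  G ∩ del = {}  (empty — regression defined)
  G \ add = {clear(d), clear(f), handempty, on(d,c), ontable(f)} \ {clear(d), handempty, on(d,c)} = {clear(f), ontable(f)}
  ∪ pre   = {clear(f), ontable(f)} ∪ {clear(c), holding(d)}
          = {clear(c), clear(f), holding(d), ontable(f)}

== RESULT ==
["clear(c)", "clear(f)", "holding(d)", "ontable(f)"]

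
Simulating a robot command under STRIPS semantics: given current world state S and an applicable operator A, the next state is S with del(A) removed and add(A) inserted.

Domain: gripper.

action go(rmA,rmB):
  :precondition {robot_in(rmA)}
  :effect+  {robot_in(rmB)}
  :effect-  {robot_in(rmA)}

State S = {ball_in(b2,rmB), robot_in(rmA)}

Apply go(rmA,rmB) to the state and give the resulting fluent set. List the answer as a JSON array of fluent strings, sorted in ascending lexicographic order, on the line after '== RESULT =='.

Progress:
  pre ⊆ S: {robot_in(rmA)} ⊆ S  — applicable
  S \ del = {ball_in(b2,rmB)}
  ∪ add   = {ball_in(b2,rmB), robot_in(rmB)}

== RESULT ==
["ball_in(b2,rmB)", "robot_in(rmB)"]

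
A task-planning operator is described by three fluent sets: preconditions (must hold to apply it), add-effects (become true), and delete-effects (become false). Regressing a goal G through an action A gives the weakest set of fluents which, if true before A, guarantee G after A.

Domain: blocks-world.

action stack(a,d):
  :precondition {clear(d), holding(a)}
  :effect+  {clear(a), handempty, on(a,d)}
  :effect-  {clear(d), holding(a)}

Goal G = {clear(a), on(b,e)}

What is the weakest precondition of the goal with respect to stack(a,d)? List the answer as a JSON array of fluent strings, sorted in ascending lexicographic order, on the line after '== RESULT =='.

Regress:
  G ∩ del = {}  (empty — regression defined)
  G \ add = {clear(a), on(b,e)} \ {clear(a), handempty, on(a,d)} = {on(b,e)}
  ∪ pre   = {on(b,e)} ∪ {clear(d), holding(a)}
          = {clear(d), holding(a), on(b,e)}

== RESULT ==
["clear(d)", "holding(a)", "on(b,e)"]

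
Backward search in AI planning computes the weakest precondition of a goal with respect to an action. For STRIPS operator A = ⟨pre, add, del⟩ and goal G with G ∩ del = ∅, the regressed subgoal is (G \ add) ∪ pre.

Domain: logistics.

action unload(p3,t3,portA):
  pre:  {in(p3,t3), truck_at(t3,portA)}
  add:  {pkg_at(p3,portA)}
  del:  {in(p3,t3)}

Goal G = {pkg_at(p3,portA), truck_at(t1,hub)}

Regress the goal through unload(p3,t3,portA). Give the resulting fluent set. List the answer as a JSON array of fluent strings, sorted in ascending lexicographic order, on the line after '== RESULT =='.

Regress:
  G ∩ del = {}  (empty — regression defined)
  G \ add = {pkg_at(p3,portA), truck_at(t1,hub)} \ {pkg_at(p3,portA)} = {truck_at(t1,hub)}
  ∪ pre   = {truck_at(t1,hub)} ∪ {in(p3,t3), truck_at(t3,portA)}
          = {in(p3,t3), truck_at(t1,hub), truck_at(t3,portA)}

== RESULT ==
["in(p3,t3)", "truck_at(t1,hub)", "truck_at(t3,portA)"]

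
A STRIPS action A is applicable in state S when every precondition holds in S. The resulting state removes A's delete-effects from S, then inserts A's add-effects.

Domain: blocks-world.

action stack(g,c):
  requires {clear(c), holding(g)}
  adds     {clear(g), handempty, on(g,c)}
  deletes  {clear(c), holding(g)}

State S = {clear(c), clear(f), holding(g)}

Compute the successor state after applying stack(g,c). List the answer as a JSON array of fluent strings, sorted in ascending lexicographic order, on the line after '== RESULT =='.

Compute (S \ del) ∪ add:
  pre ⊆ S: {clear(c), holding(g)} ⊆ S  — applicable
  S \ del = {clear(f)}
  ∪ add   = {clear(f), clear(g), handempty, on(g,c)}

== RESULT ==
["clear(f)", "clear(g)", "handempty", "on(g,c)"]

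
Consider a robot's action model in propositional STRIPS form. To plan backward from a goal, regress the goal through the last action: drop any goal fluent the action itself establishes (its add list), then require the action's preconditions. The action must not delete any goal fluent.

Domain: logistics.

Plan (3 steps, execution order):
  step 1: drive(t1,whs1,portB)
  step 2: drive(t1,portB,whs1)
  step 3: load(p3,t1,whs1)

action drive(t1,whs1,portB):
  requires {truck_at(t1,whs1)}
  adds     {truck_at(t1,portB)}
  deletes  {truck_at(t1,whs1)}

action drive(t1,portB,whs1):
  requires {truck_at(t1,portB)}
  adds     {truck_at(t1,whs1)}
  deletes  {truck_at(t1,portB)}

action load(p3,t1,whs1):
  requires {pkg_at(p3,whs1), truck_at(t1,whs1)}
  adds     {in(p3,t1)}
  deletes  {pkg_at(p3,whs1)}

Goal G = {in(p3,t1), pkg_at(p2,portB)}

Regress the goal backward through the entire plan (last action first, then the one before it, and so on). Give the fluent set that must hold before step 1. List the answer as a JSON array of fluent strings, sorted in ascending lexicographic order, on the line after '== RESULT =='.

Work backward from the goal:
  through step 3 (load(p3,t1,whs1)): drop {in(p3,t1)}, keep {pkg_at(p2,portB)}, require {pkg_at(p3,whs1), truck_at(t1,whs1)}
    → {pkg_at(p2,portB), pkg_at(p3,whs1), truck_at(t1,whs1)}
  through step 2 (drive(t1,portB,whs1)): drop {truck_at(t1,whs1)}, keep {pkg_at(p2,portB), pkg_at(p3,whs1)}, require {truck_at(t1,portB)}
    → {pkg_at(p2,portB), pkg_at(p3,whs1), truck_at(t1,portB)}
  through step 1 (drive(t1,whs1,portB)): drop {truck_at(t1,portB)}, keep {pkg_at(p2,portB), pkg_at(p3,whs1)}, require {truck_at(t1,whs1)}
    → {pkg_at(p2,portB), pkg_at(p3,whs1), truck_at(t1,whs1)}

== RESULT ==
["pkg_at(p2,portB)", "pkg_at(p3,whs1)", "truck_at(t1,whs1)"]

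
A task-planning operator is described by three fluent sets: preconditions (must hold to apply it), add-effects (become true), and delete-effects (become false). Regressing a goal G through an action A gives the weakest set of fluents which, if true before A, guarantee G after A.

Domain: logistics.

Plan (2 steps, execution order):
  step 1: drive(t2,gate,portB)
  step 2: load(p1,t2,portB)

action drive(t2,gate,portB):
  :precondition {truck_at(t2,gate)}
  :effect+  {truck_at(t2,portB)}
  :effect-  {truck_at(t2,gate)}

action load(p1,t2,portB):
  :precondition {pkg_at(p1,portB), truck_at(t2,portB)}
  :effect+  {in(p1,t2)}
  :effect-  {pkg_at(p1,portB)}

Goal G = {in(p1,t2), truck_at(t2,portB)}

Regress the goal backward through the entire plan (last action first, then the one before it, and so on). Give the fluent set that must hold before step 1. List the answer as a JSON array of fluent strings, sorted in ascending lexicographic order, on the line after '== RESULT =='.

Regress step by step:
  through step 2 (load(p1,t2,portB)): drop {in(p1,t2)}, keep {truck_at(t2,portB)}, require {pkg_at(p1,portB), truck_at(t2,portB)}
    → {pkg_at(p1,portB), truck_at(t2,portB)}
  through step 1 (drive(t2,gate,portB)): drop {truck_at(t2,portB)}, keep {pkg_at(p1,portB)}, require {truck_at(t2,gate)}
    → {pkg_at(p1,portB), truck_at(t2,gate)}

== RESULT ==
["pkg_at(p1,portB)", "truck_at(t2,gate)"]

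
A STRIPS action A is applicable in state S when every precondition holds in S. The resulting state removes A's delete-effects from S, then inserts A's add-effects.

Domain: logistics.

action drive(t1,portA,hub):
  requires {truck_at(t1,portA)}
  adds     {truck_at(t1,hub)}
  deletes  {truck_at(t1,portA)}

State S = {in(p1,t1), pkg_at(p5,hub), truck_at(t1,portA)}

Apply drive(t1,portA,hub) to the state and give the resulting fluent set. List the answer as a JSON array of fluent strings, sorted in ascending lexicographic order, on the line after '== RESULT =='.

Progress:
  pre ⊆ S: {truck_at(t1,portA)} ⊆ S  — applicable
  S \ del = {in(p1,t1), pkg_at(p5,hub)}
  ∪ add   = {in(p1,t1), pkg_at(p5,hub), truck_at(t1,hub)}

== RESULT ==
["in(p1,t1)", "pkg_at(p5,hub)", "truck_at(t1,hub)"]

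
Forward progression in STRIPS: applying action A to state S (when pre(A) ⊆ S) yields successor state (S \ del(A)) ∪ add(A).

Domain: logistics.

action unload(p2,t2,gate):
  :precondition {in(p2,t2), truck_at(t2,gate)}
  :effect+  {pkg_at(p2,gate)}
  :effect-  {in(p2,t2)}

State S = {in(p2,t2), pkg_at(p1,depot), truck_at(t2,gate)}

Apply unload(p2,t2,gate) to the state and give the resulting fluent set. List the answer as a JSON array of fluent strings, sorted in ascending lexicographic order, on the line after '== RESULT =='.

Compute (S \ del) ∪ add:
  pre ⊆ S: {in(p2,t2), truck_at(t2,gate)} ⊆ S  — applicable
  S \ del = {pkg_at(p1,depot), truck_at(t2,gate)}
  ∪ add   = {pkg_at(p1,depot), pkg_at(p2,gate), truck_at(t2,gate)}

== RESULT ==
["pkg_at(p1,depot)", "pkg_at(p2,gate)", "truck_at(t2,gate)"]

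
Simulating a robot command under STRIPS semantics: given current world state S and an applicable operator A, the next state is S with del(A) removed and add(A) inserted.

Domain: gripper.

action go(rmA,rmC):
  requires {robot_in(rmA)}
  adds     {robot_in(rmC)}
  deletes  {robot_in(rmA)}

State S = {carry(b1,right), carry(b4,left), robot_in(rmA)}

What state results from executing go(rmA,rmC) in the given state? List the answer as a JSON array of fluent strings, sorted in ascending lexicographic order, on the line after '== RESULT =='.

Compute (S \ del) ∪ add:
  pre ⊆ S: {robot_in(rmA)} ⊆ S  — applicable
  S \ del = {carry(b1,right), carry(b4,left)}
  ∪ add   = {carry(b1,right), carry(b4,left), robot_in(rmC)}

== RESULT ==
["carry(b1,right)", "carry(b4,left)", "robot_in(rmC)"]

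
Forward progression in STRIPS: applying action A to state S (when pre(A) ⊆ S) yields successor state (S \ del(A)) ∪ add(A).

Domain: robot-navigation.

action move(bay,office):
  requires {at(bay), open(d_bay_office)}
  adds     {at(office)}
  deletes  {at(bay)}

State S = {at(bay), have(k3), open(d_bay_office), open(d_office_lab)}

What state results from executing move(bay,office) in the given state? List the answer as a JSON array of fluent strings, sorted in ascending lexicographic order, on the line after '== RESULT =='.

Progress:
  pre ⊆ S: {at(bay), open(d_bay_office)} ⊆ S  — applicable
  S \ del = {have(k3), open(d_bay_office), open(d_office_lab)}
  ∪ add   = {at(office), have(k3), open(d_bay_office), open(d_office_lab)}

== RESULT ==
["at(office)", "have(k3)", "open(d_bay_office)", "open(d_office_lab)"]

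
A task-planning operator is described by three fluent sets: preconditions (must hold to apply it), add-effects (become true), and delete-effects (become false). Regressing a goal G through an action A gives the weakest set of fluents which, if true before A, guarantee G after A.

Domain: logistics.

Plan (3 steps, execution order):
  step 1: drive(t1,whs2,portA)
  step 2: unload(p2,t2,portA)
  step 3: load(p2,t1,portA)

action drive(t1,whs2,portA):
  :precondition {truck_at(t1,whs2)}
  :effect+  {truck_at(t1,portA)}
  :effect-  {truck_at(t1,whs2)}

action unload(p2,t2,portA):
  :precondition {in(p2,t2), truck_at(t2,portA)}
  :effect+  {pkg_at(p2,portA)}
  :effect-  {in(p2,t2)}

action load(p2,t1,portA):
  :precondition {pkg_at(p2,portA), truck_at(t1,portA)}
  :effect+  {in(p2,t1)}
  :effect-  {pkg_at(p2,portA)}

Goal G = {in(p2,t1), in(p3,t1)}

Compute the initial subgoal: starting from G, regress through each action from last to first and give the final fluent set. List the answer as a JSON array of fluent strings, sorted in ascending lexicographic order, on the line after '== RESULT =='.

Work backward from the goal:
  through step 3 (load(p2,t1,portA)): drop {in(p2,t1)}, keep {in(p3,t1)}, require {pkg_at(p2,portA), truck_at(t1,portA)}
    → {in(p3,t1), pkg_at(p2,portA), truck_at(t1,portA)}
  through step 2 (unload(p2,t2,portA)): drop {pkg_at(p2,portA)}, keep {in(p3,t1), truck_at(t1,portA)}, require {in(p2,t2), truck_at(t2,portA)}
    → {in(p2,t2), in(p3,t1), truck_at(t1,portA), truck_at(t2,portA)}
  through step 1 (drive(t1,whs2,portA)): drop {truck_at(t1,portA)}, keep {in(p2,t2), in(p3,t1), truck_at(t2,portA)}, require {truck_at(t1,whs2)}
    → {in(p2,t2), in(p3,t1), truck_at(t1,whs2), truck_at(t2,portA)}

== RESULT ==
["in(p2,t2)", "in(p3,t1)", "truck_at(t1,whs2)", "truck_at(t2,portA)"]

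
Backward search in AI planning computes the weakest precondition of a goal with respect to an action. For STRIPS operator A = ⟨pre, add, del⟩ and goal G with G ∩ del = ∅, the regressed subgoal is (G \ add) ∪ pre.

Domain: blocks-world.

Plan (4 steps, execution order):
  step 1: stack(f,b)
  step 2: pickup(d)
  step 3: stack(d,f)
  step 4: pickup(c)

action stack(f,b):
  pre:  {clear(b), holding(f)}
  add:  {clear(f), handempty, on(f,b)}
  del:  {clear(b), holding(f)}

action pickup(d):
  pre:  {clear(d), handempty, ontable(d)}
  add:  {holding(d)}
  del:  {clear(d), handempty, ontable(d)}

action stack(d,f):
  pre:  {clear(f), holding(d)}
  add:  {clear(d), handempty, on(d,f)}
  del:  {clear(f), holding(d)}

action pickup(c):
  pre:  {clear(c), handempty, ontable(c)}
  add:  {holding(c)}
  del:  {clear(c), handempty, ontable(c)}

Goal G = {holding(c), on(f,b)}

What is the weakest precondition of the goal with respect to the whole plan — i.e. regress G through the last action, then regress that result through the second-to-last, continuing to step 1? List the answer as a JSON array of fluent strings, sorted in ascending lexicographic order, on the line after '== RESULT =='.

Regress step by step:
  through step 4 (pickup(c)): drop {holding(c)}, keep {on(f,b)}, require {clear(c), handempty, ontable(c)}
    → {clear(c), handempty, on(f,b), ontable(c)}
  through step 3 (stack(d,f)): drop {handempty}, keep {clear(c), on(f,b), ontable(c)}, require {clear(f), holding(d)}
    → {clear(c), clear(f), holding(d), on(f,b), ontable(c)}
  through step 2 (pickup(d)): drop {holding(d)}, keep {clear(c), clear(f), on(f,b), ontable(c)}, require {clear(d), handempty, ontable(d)}
    → {clear(c), clear(d), clear(f), handempty, on(f,b), ontable(c), ontable(d)}
  through step 1 (stack(f,b)): drop {clear(f), handempty, on(f,b)}, keep {clear(c), clear(d), ontable(c), ontable(d)}, require {clear(b), holding(f)}
    → {clear(b), clear(c), clear(d), holding(f), ontable(c), ontable(d)}

== RESULT ==
["clear(b)", "clear(c)", "clear(d)", "holding(f)", "ontable(c)", "ontable(d)"]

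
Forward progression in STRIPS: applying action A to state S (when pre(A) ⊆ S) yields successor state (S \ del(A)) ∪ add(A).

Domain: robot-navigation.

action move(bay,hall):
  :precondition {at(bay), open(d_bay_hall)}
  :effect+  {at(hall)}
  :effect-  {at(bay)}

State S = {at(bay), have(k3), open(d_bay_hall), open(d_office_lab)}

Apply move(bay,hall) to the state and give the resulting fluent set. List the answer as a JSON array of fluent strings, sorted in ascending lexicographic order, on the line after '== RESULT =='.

Progress:
  pre ⊆ S: {at(bay), open(d_bay_hall)} ⊆ S  — applicable
  S \ del = {have(k3), open(d_bay_hall), open(d_office_lab)}
  ∪ add   = {at(hall), have(k3), open(d_bay_hall), open(d_office_lab)}

== RESULT ==
["at(hall)", "have(k3)", "open(d_bay_hall)", "open(d_office_lab)"]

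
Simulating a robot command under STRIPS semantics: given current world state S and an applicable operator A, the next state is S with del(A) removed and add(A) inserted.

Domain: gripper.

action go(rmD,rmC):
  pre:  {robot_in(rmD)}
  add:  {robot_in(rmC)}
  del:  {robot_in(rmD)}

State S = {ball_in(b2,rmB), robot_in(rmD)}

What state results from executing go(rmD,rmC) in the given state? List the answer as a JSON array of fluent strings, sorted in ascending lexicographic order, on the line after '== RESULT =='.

Compute (S \ del) ∪ add:
  pre ⊆ S: {robot_in(rmD)} ⊆ S  — applicable
  S \ del = {ball_in(b2,rmB)}
  ∪ add   = {ball_in(b2,rmB), robot_in(rmC)}

== RESULT ==
["ball_in(b2,rmB)", "robot_in(rmC)"]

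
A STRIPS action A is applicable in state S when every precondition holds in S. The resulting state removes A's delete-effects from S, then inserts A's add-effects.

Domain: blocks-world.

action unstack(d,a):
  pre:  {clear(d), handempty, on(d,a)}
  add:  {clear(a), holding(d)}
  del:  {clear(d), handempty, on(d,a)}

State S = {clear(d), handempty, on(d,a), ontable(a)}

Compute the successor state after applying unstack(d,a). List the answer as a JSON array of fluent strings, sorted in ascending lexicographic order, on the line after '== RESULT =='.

Compute (S \ del) ∪ add:
  pre ⊆ S: {clear(d), handempty, on(d,a)} ⊆ S  — applicable
  S \ del = {ontable(a)}
  ∪ add   = {clear(a), holding(d), ontable(a)}

== RESULT ==
["clear(a)", "holding(d)", "ontable(a)"]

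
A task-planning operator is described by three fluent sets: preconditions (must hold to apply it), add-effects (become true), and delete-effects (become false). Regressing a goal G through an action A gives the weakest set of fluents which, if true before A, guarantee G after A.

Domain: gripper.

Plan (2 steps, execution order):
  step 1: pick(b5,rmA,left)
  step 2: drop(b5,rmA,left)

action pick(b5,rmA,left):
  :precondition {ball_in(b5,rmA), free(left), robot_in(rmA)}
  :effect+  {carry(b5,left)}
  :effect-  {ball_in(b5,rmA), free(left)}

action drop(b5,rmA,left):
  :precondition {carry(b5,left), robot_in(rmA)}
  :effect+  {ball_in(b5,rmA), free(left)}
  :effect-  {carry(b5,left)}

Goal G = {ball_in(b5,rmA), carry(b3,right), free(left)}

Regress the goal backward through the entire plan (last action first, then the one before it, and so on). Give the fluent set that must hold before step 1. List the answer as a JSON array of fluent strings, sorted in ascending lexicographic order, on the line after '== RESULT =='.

Regress step by step:
  through step 2 (drop(b5,rmA,left)): drop {ball_in(b5,rmA), free(left)}, keep {carry(b3,right)}, require {carry(b5,left), robot_in(rmA)}
    → {carry(b3,right), carry(b5,left), robot_in(rmA)}
  through step 1 (pick(b5,rmA,left)): drop {carry(b5,left)}, keep {carry(b3,right), robot_in(rmA)}, require {ball_in(b5,rmA), free(left), robot_in(rmA)}
    → {ball_in(b5,rmA), carry(b3,right), free(left), robot_in(rmA)}

== RESULT ==
["ball_in(b5,rmA)", "carry(b3,right)", "free(left)", "robot_in(rmA)"]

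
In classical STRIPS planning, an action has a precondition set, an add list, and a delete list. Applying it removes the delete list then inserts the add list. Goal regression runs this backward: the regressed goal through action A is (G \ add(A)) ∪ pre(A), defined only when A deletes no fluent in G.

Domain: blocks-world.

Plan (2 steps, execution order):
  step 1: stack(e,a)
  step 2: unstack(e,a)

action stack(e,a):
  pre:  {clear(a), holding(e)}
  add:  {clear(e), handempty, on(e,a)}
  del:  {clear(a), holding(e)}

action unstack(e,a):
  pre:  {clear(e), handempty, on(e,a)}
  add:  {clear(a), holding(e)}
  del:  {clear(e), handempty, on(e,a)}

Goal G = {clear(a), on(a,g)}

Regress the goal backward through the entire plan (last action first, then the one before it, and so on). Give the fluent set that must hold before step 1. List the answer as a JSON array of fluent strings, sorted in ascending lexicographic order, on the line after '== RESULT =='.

Regress step by step:
  through step 2 (unstack(e,a)): drop {clear(a)}, keep {on(a,g)}, require {clear(e), handempty, on(e,a)}
    → {clear(e), handempty, on(a,g), on(e,a)}
  through step 1 (stack(e,a)): drop {clear(e), handempty, on(e,a)}, keep {on(a,g)}, require {clear(a), holding(e)}
    → {clear(a), holding(e), on(a,g)}

== RESULT ==
["clear(a)", "holding(e)", "on(a,g)"]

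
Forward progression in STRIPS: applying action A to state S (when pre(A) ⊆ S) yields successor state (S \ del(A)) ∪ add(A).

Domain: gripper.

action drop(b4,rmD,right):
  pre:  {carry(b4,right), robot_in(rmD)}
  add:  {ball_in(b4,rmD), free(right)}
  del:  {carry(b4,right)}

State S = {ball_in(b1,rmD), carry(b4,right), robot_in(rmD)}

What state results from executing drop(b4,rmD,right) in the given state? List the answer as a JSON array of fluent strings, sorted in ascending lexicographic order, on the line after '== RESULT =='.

Compute (S \ del) ∪ add:
  pre ⊆ S: {carry(b4,right), robot_in(rmD)} ⊆ S  — applicable
  S \ del = {ball_in(b1,rmD), robot_in(rmD)}
  ∪ add   = {ball_in(b1,rmD), ball_in(b4,rmD), free(right), robot_in(rmD)}

== RESULT ==
["ball_in(b1,rmD)", "ball_in(b4,rmD)", "free(right)", "robot_in(rmD)"]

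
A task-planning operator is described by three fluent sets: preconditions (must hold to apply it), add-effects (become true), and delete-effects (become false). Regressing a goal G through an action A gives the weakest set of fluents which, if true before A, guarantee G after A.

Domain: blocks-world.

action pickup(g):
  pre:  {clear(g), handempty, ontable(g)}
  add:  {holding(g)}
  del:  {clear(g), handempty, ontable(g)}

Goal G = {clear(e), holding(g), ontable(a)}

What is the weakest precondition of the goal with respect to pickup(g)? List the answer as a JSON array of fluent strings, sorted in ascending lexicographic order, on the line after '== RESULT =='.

Regress:
  G ∩ del = {}  (empty — regression defined)
  G \ add = {clear(e), holding(g), ontable(a)} \ {holding(g)} = {clear(e), ontable(a)}
  ∪ pre   = {clear(e), ontable(a)} ∪ {clear(g), handempty, ontable(g)}
          = {clear(e), clear(g), handempty, ontable(a), ontable(g)}

== RESULT ==
["clear(e)", "clear(g)", "handempty", "ontable(a)", "ontable(g)"]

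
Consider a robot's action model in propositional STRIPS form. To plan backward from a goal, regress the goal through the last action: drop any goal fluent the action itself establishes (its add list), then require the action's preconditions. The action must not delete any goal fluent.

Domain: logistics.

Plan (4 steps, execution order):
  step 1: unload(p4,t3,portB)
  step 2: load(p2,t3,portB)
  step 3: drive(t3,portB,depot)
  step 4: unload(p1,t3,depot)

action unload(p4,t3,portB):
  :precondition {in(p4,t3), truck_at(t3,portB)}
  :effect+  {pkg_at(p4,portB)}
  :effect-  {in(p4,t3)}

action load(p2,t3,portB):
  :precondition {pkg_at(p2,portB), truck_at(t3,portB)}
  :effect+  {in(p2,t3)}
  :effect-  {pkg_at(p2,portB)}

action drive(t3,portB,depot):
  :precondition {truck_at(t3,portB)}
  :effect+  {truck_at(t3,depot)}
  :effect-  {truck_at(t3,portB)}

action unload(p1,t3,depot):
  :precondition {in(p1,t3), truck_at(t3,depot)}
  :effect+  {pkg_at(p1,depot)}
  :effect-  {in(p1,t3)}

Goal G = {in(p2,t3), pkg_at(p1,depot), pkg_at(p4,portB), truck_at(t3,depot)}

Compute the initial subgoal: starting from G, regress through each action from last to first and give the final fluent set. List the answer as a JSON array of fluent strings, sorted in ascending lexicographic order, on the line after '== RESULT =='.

Regress step by step:
  through step 4 (unload(p1,t3,depot)): drop {pkg_at(p1,depot)}, keep {in(p2,t3), pkg_at(p4,portB), truck_at(t3,depot)}, require {in(p1,t3), truck_at(t3,depot)}
    → {in(p1,t3), in(p2,t3), pkg_at(p4,portB), truck_at(t3,depot)}
  through step 3 (drive(t3,portB,depot)): drop {truck_at(t3,depot)}, keep {in(p1,t3), in(p2,t3), pkg_at(p4,portB)}, require {truck_at(t3,portB)}
    → {in(p1,t3), in(p2,t3), pkg_at(p4,portB), truck_at(t3,portB)}
  through step 2 (load(p2,t3,portB)): drop {in(p2,t3)}, keep {in(p1,t3), pkg_at(p4,portB), truck_at(t3,portB)}, require {pkg_at(p2,portB), truck_at(t3,portB)}
    → {in(p1,t3), pkg_at(p2,portB), pkg_at(p4,portB), truck_at(t3,portB)}
  through step 1 (unload(p4,t3,portB)): drop {pkg_at(p4,portB)}, keep {in(p1,t3), pkg_at(p2,portB), truck_at(t3,portB)}, require {in(p4,t3), truck_at(t3,portB)}
    → {in(p1,t3), in(p4,t3), pkg_at(p2,portB), truck_at(t3,portB)}

== RESULT ==
["in(p1,t3)", "in(p4,t3)", "pkg_at(p2,portB)", "truck_at(t3,portB)"]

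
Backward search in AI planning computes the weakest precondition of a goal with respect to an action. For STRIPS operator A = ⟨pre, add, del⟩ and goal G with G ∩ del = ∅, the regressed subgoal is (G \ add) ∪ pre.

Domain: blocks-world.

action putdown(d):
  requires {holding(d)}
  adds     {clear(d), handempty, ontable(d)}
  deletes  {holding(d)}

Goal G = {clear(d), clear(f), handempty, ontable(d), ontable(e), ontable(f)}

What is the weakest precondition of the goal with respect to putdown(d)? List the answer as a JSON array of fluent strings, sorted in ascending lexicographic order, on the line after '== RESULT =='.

Regress:
  G ∩ del = {}  (empty — regression defined)
  G \ add = {clear(d), clear(f), handempty, ontable(d), ontable(e), ontable(f)} \ {clear(d), handempty, ontable(d)} = {clear(f), ontable(e), ontable(f)}
  ∪ pre   = {clear(f), ontable(e), ontable(f)} ∪ {holding(d)}
          = {clear(f), holding(d), ontable(e), ontable(f)}

== RESULT ==
["clear(f)", "holding(d)", "ontable(e)", "ontable(f)"]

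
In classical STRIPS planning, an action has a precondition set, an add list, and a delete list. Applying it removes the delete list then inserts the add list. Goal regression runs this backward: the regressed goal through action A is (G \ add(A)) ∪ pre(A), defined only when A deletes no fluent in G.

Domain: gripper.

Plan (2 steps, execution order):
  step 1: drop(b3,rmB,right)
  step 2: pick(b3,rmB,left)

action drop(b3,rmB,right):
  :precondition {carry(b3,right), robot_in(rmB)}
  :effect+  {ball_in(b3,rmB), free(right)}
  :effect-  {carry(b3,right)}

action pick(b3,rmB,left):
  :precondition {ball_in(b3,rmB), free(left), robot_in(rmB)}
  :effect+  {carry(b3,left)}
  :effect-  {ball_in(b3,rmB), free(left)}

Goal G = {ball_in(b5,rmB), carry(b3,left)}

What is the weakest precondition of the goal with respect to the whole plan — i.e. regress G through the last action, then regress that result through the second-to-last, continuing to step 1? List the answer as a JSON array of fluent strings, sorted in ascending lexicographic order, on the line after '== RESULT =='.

Work backward from the goal:
  through step 2 (pick(b3,rmB,left)): drop {carry(b3,left)}, keep {ball_in(b5,rmB)}, require {ball_in(b3,rmB), free(left), robot_in(rmB)}
    → {ball_in(b3,rmB), ball_in(b5,rmB), free(left), robot_in(rmB)}
  through step 1 (drop(b3,rmB,right)): drop {ball_in(b3,rmB)}, keep {ball_in(b5,rmB), free(left), robot_in(rmB)}, require {carry(b3,right), robot_in(rmB)}
    → {ball_in(b5,rmB), carry(b3,right), free(left), robot_in(rmB)}

== RESULT ==
["ball_in(b5,rmB)", "carry(b3,right)", "free(left)", "robot_in(rmB)"]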